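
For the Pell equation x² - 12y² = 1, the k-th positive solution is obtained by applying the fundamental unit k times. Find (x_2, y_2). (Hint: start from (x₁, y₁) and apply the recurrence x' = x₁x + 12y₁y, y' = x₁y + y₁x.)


Step 1: Find the fundamental solution (x₁, y₁) of x² - 12y² = 1.
  Expand √12 as a continued fraction. a₀ = ⌊√12⌋ = 3; iterate m_{k+1} = d_k·a_k − m_k, d_{k+1} = (12 − m_{k+1}²)/d_k, a_{k+1} = ⌊(a₀ + m_{k+1})/d_{k+1}⌋ (starting m₀ = 0, d₀ = 1), with convergents p_k = a_k·p_{k-1} + p_{k-2}, q_k = a_k·q_{k-1} + q_{k-2} (p₋₁ = 1, q₋₁ = 0):
  k = 0: a₀ = 3; p₀/q₀ = 3/1; p₀² − 12·q₀² = 9 − 12 = -3.
  k = 1: m = 3, d = 3, a = ⌊(3 + 3)/3⌋ = 2; p/q = (2·3 + 1)/(2·1 + 0) = 7/2; p² − 12·q² = 49 − 48 = 1.
  The first convergent with p² − 12·q² = 1 gives the fundamental solution (x₁, y₁) = (7, 2).
Step 2: Apply the recurrence (x_{n+1}, y_{n+1}) = (x₁x_n + 12y₁y_n, x₁y_n + y₁x_n) repeatedly.
  From (x_1, y_1) = (7, 2): x_2 = 7·7 + 12·2·2 = 97; y_2 = 7·2 + 2·7 = 28.
Step 3: Verify x_2² - 12·y_2² = 9409 - 9408 = 1 (should be 1). ✓

(x_1, y_1) = (7, 2); (x_2, y_2) = (97, 28).


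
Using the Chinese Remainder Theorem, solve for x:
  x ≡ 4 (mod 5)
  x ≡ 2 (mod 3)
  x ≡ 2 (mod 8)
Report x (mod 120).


Moduli 5, 3, 8 are pairwise coprime; by CRT there is a unique solution modulo M = 5 · 3 · 8 = 120.
Solve pairwise, accumulating the modulus:
  Start with x ≡ 4 (mod 5).
  Combine with x ≡ 2 (mod 3): since gcd(5, 3) = 1, we get a unique residue mod 15.
    Write x = 4 + 5·t and substitute into x ≡ 2 (mod 3): 5·t ≡ 2 − 4 = -2 (mod 3).
    Reduce coefficients mod 3: 2·t ≡ 1 (mod 3).
    The inverse of 2 mod 3 is 2 (since 2·2 = 4 = 1·3 + 1), so t ≡ 2·1 = 2 ≡ 2 (mod 3).
    Then x = 4 + 5·2 = 14, valid modulo lcm(5, 3) = 15: x ≡ 14 (mod 15).
  Combine with x ≡ 2 (mod 8): since gcd(15, 8) = 1, we get a unique residue mod 120.
    Write x = 14 + 15·t and substitute into x ≡ 2 (mod 8): 15·t ≡ 2 − 14 = -12 (mod 8).
    Reduce coefficients mod 8: 7·t ≡ 4 (mod 8).
    The inverse of 7 mod 8 is 7 (since 7·7 = 49 = 6·8 + 1), so t ≡ 7·4 = 28 ≡ 4 (mod 8).
    Then x = 14 + 15·4 = 74, valid modulo lcm(15, 8) = 120: x ≡ 74 (mod 120).
Verify: 74 mod 5 = 4 ✓, 74 mod 3 = 2 ✓, 74 mod 8 = 2 ✓.

x ≡ 74 (mod 120).


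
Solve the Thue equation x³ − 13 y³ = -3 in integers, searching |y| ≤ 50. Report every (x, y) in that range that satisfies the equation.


The equation is x³ - 13y³ = -3. For fixed y, x³ = 13·y³ − 3, so a solution requires the RHS to be a perfect cube.
Strategy: iterate y from -50 to 50, compute RHS = 13·y³ − 3, and check whether it is a (positive or negative) perfect cube.
Check small values of y:
  y = 0: RHS = -3 is not a perfect cube.
  y = 1: RHS = 10 is not a perfect cube.
  y = -1: RHS = -16 is not a perfect cube.
  y = 2: RHS = 101 is not a perfect cube.
  y = -2: RHS = -107 is not a perfect cube.
  y = 3: RHS = 348 is not a perfect cube.
  y = -3: RHS = -354 is not a perfect cube.
Continuing the search up to |y| = 50 finds no solutions either.
No (x, y) in the scanned range satisfies the equation.

No integer solutions with |y| ≤ 50.


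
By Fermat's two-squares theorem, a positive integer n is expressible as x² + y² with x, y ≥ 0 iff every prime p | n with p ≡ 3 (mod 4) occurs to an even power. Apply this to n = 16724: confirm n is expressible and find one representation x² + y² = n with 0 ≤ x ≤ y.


Step 1: Factor n = 16724 = 2^2 · 37 · 113.
Step 2: Check the mod-4 condition on each prime factor: 2 = 2 (special); 37 ≡ 1 (mod 4), exponent 1; 113 ≡ 1 (mod 4), exponent 1.
All primes ≡ 3 (mod 4) appear to even exponent (or don't appear), so by the two-squares theorem n IS expressible as a sum of two squares.
Step 3: Build a representation. Group n = k² · m with k = 2 and m = 37 · 113 = 4181 (a product of primes ≡ 1 (mod 4)); a representation of m scales to one of n via (k·x)² + (k·y)² = k²(x² + y²). Each prime p ≡ 1 (mod 4) is itself a sum of two squares; find a² by testing p − a² for a perfect square:
  37: 37 − 1² = 36 = 6² ⇒ 37 = 1² + 6².
  113: 113 − 1² = 112, 113 − 2² = 109, 113 − 3² = 104, 113 − 4² = 97, 113 − 5² = 88, 113 − 6² = 77, 113 − 7² = 64 = 8² ⇒ 113 = 7² + 8².
  Combine using the Brahmagupta–Fibonacci identity (a² + b²)(c² + d²) = (ac − bd)² + (ad + bc)² = (ac + bd)² + (ad − bc)²:
  37 · 113 = 4181: from (1² + 6²)(7² + 8²), take (1·7 − 6·8, 1·8 + 6·7) = (7 − 48, 8 + 42) = (-41, 50); dropping signs (only squares matter) gives (41, 50); check 41² + 50² = 1681 + 2500 = 4181 ✓.
  Scale by k = 2: (2·41, 2·50) = (82, 100).
Step 4: Order so x ≤ y and verify: 82² + 100² = 6724 + 10000 = 16724 = n. ✓

n = 16724 = 82² + 100² (one valid representation with x ≤ y).


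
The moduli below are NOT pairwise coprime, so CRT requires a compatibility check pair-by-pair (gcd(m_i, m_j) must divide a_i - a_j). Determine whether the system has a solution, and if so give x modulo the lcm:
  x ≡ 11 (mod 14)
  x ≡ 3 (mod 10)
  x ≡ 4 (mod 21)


Moduli 14, 10, 21 are not pairwise coprime, so CRT works modulo lcm(m_i) when all pairwise compatibility conditions hold.
Pairwise compatibility: gcd(m_i, m_j) must divide a_i - a_j for every pair.
Merge one congruence at a time:
  Start: x ≡ 11 (mod 14).
  Combine with x ≡ 3 (mod 10): gcd(14, 10) = 2; 3 - 11 = -8, which IS divisible by 2, so compatible.
    Write x = 11 + 14·t and substitute into x ≡ 3 (mod 10): 14·t ≡ 3 − 11 = -8 (mod 10).
    Divide the congruence (and modulus) by g = 2: 7·t ≡ -4 (mod 5).
    Reduce coefficients mod 5: 2·t ≡ 1 (mod 5).
    The inverse of 2 mod 5 is 3 (since 2·3 = 6 = 1·5 + 1), so t ≡ 3·1 = 3 ≡ 3 (mod 5).
    Then x = 11 + 14·3 = 53, valid modulo lcm(14, 10) = 70: x ≡ 53 (mod 70).
  Combine with x ≡ 4 (mod 21): gcd(70, 21) = 7; 4 - 53 = -49, which IS divisible by 7, so compatible.
    Write x = 53 + 70·t and substitute into x ≡ 4 (mod 21): 70·t ≡ 4 − 53 = -49 (mod 21).
    Divide the congruence (and modulus) by g = 7: 10·t ≡ -7 (mod 3).
    Reduce coefficients mod 3: 1·t ≡ 2 (mod 3).
    So t ≡ 2 (mod 3).
    Then x = 53 + 70·2 = 193, valid modulo lcm(70, 21) = 210: x ≡ 193 (mod 210).
Verify: 193 mod 14 = 11, 193 mod 10 = 3, 193 mod 21 = 4.

x ≡ 193 (mod 210).


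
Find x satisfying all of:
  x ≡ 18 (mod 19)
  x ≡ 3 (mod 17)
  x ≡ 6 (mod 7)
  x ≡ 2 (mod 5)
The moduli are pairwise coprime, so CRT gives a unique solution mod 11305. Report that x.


Product of moduli M = 19 · 17 · 7 · 5 = 11305.
Merge one congruence at a time:
  Start: x ≡ 18 (mod 19).
  Combine with x ≡ 3 (mod 17); new modulus lcm = 323.
    Write x = 18 + 19·t and substitute into x ≡ 3 (mod 17): 19·t ≡ 3 − 18 = -15 (mod 17).
    Reduce coefficients mod 17: 2·t ≡ 2 (mod 17).
    The inverse of 2 mod 17 is 9 (since 2·9 = 18 = 1·17 + 1), so t ≡ 9·2 = 18 ≡ 1 (mod 17).
    Then x = 18 + 19·1 = 37, valid modulo lcm(19, 17) = 323: x ≡ 37 (mod 323).
  Combine with x ≡ 6 (mod 7); new modulus lcm = 2261.
    Write x = 37 + 323·t and substitute into x ≡ 6 (mod 7): 323·t ≡ 6 − 37 = -31 (mod 7).
    Reduce coefficients mod 7: 1·t ≡ 4 (mod 7).
    So t ≡ 4 (mod 7).
    Then x = 37 + 323·4 = 1329, valid modulo lcm(323, 7) = 2261: x ≡ 1329 (mod 2261).
  Combine with x ≡ 2 (mod 5); new modulus lcm = 11305.
    Write x = 1329 + 2261·t and substitute into x ≡ 2 (mod 5): 2261·t ≡ 2 − 1329 = -1327 (mod 5).
    Reduce coefficients mod 5: 1·t ≡ 3 (mod 5).
    So t ≡ 3 (mod 5).
    Then x = 1329 + 2261·3 = 8112, valid modulo lcm(2261, 5) = 11305: x ≡ 8112 (mod 11305).
Verify against each original: 8112 mod 19 = 18, 8112 mod 17 = 3, 8112 mod 7 = 6, 8112 mod 5 = 2.

x ≡ 8112 (mod 11305).


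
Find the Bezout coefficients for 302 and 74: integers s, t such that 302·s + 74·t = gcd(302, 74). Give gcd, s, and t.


Euclidean algorithm on (302, 74) — divide until remainder is 0:
  302 = 4 · 74 + 6
  74 = 12 · 6 + 2
  6 = 3 · 2 + 0
gcd(302, 74) = 2.
Track Bezout coefficients alongside the remainders: start with r₀ = 302 = a·1 + b·0 (s = 1, t = 0) and r₁ = 74 = a·0 + b·1 (s = 0, t = 1); each new remainder r_{k+1} = r_{k-1} − q_k·r_k inherits s_{k+1} = s_{k-1} − q_k·s_k, t_{k+1} = t_{k-1} − q_k·t_k, so r_k = a·s_k + b·t_k at every step:
  q = 4: r = 6, s = 1 − 4·0 = 1, t = 0 − 4·1 = -4  (check: 302·1 + 74·(-4) = 6)
  q = 12: r = 2, s = 0 − 12·1 = -12, t = 1 − 12·(-4) = 49  (check: 302·(-12) + 74·49 = 2)
The row with r = 2 (the gcd) gives the Bezout coefficients s = -12, t = 49.
Result: 302 · (-12) + 74 · (49) = 2.

gcd(302, 74) = 2; s = -12, t = 49 (check: 302·(-12) + 74·49 = 2).


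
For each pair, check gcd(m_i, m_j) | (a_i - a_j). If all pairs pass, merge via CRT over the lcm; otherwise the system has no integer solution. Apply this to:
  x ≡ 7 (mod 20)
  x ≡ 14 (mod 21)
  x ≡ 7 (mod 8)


Moduli 20, 21, 8 are not pairwise coprime, so CRT works modulo lcm(m_i) when all pairwise compatibility conditions hold.
Pairwise compatibility: gcd(m_i, m_j) must divide a_i - a_j for every pair.
Merge one congruence at a time:
  Start: x ≡ 7 (mod 20).
  Combine with x ≡ 14 (mod 21): gcd(20, 21) = 1; 14 - 7 = 7, which IS divisible by 1, so compatible.
    Write x = 7 + 20·t and substitute into x ≡ 14 (mod 21): 20·t ≡ 14 − 7 = 7 (mod 21).
    The inverse of 20 mod 21 is 20 (since 20·20 = 400 = 19·21 + 1), so t ≡ 20·7 = 140 ≡ 14 (mod 21).
    Then x = 7 + 20·14 = 287, valid modulo lcm(20, 21) = 420: x ≡ 287 (mod 420).
  Combine with x ≡ 7 (mod 8): gcd(420, 8) = 4; 7 - 287 = -280, which IS divisible by 4, so compatible.
    Write x = 287 + 420·t and substitute into x ≡ 7 (mod 8): 420·t ≡ 7 − 287 = -280 (mod 8).
    Divide the congruence (and modulus) by g = 4: 105·t ≡ -70 (mod 2).
    Reduce coefficients mod 2: 1·t ≡ 0 (mod 2).
    So t ≡ 0 (mod 2).
    Then x = 287 + 420·0 = 287, valid modulo lcm(420, 8) = 840: x ≡ 287 (mod 840).
Verify: 287 mod 20 = 7, 287 mod 21 = 14, 287 mod 8 = 7.

x ≡ 287 (mod 840).


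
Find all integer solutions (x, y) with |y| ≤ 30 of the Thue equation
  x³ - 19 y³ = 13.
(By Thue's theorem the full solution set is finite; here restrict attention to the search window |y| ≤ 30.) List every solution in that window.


The equation is x³ - 19y³ = 13. For fixed y, x³ = 19·y³ + 13, so a solution requires the RHS to be a perfect cube.
Strategy: iterate y from -30 to 30, compute RHS = 19·y³ + 13, and check whether it is a (positive or negative) perfect cube.
Check small values of y:
  y = 0: RHS = 13 is not a perfect cube.
  y = 1: RHS = 32 is not a perfect cube.
  y = -1: RHS = -6 is not a perfect cube.
  y = 2: RHS = 165 is not a perfect cube.
  y = -2: RHS = -139 is not a perfect cube.
  y = 3: RHS = 526 is not a perfect cube.
  y = -3: RHS = -500 is not a perfect cube.
Continuing the search up to |y| = 30 finds no solutions either.
No (x, y) in the scanned range satisfies the equation.

No integer solutions with |y| ≤ 30.


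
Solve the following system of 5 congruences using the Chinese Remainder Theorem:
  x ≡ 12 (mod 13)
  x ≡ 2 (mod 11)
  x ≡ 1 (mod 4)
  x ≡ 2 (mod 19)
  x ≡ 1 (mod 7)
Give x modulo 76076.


Product of moduli M = 13 · 11 · 4 · 19 · 7 = 76076.
Merge one congruence at a time:
  Start: x ≡ 12 (mod 13).
  Combine with x ≡ 2 (mod 11); new modulus lcm = 143.
    Write x = 12 + 13·t and substitute into x ≡ 2 (mod 11): 13·t ≡ 2 − 12 = -10 (mod 11).
    Reduce coefficients mod 11: 2·t ≡ 1 (mod 11).
    The inverse of 2 mod 11 is 6 (since 2·6 = 12 = 1·11 + 1), so t ≡ 6·1 = 6 ≡ 6 (mod 11).
    Then x = 12 + 13·6 = 90, valid modulo lcm(13, 11) = 143: x ≡ 90 (mod 143).
  Combine with x ≡ 1 (mod 4); new modulus lcm = 572.
    Write x = 90 + 143·t and substitute into x ≡ 1 (mod 4): 143·t ≡ 1 − 90 = -89 (mod 4).
    Reduce coefficients mod 4: 3·t ≡ 3 (mod 4).
    The inverse of 3 mod 4 is 3 (since 3·3 = 9 = 2·4 + 1), so t ≡ 3·3 = 9 ≡ 1 (mod 4).
    Then x = 90 + 143·1 = 233, valid modulo lcm(143, 4) = 572: x ≡ 233 (mod 572).
  Combine with x ≡ 2 (mod 19); new modulus lcm = 10868.
    Write x = 233 + 572·t and substitute into x ≡ 2 (mod 19): 572·t ≡ 2 − 233 = -231 (mod 19).
    Reduce coefficients mod 19: 2·t ≡ 16 (mod 19).
    The inverse of 2 mod 19 is 10 (since 2·10 = 20 = 1·19 + 1), so t ≡ 10·16 = 160 ≡ 8 (mod 19).
    Then x = 233 + 572·8 = 4809, valid modulo lcm(572, 19) = 10868: x ≡ 4809 (mod 10868).
  Combine with x ≡ 1 (mod 7); new modulus lcm = 76076.
    Write x = 4809 + 10868·t and substitute into x ≡ 1 (mod 7): 10868·t ≡ 1 − 4809 = -4808 (mod 7).
    Reduce coefficients mod 7: 4·t ≡ 1 (mod 7).
    The inverse of 4 mod 7 is 2 (since 4·2 = 8 = 1·7 + 1), so t ≡ 2·1 = 2 ≡ 2 (mod 7).
    Then x = 4809 + 10868·2 = 26545, valid modulo lcm(10868, 7) = 76076: x ≡ 26545 (mod 76076).
Verify against each original: 26545 mod 13 = 12, 26545 mod 11 = 2, 26545 mod 4 = 1, 26545 mod 19 = 2, 26545 mod 7 = 1.

x ≡ 26545 (mod 76076).


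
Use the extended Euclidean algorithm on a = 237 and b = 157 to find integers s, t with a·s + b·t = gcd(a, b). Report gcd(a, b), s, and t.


Euclidean algorithm on (237, 157) — divide until remainder is 0:
  237 = 1 · 157 + 80
  157 = 1 · 80 + 77
  80 = 1 · 77 + 3
  77 = 25 · 3 + 2
  3 = 1 · 2 + 1
  2 = 2 · 1 + 0
gcd(237, 157) = 1.
Track Bezout coefficients alongside the remainders: start with r₀ = 237 = a·1 + b·0 (s = 1, t = 0) and r₁ = 157 = a·0 + b·1 (s = 0, t = 1); each new remainder r_{k+1} = r_{k-1} − q_k·r_k inherits s_{k+1} = s_{k-1} − q_k·s_k, t_{k+1} = t_{k-1} − q_k·t_k, so r_k = a·s_k + b·t_k at every step:
  q = 1: r = 80, s = 1 − 1·0 = 1, t = 0 − 1·1 = -1  (check: 237·1 + 157·(-1) = 80)
  q = 1: r = 77, s = 0 − 1·1 = -1, t = 1 − 1·(-1) = 2  (check: 237·(-1) + 157·2 = 77)
  q = 1: r = 3, s = 1 − 1·(-1) = 2, t = -1 − 1·2 = -3  (check: 237·2 + 157·(-3) = 3)
  q = 25: r = 2, s = -1 − 25·2 = -51, t = 2 − 25·(-3) = 77  (check: 237·(-51) + 157·77 = 2)
  q = 1: r = 1, s = 2 − 1·(-51) = 53, t = -3 − 1·77 = -80  (check: 237·53 + 157·(-80) = 1)
The row with r = 1 (the gcd) gives the Bezout coefficients s = 53, t = -80.
Result: 237 · (53) + 157 · (-80) = 1.

gcd(237, 157) = 1; s = 53, t = -80 (check: 237·53 + 157·(-80) = 1).


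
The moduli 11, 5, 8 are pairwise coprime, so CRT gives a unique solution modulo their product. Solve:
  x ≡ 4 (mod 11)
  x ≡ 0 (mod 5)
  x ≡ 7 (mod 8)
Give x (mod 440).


Moduli 11, 5, 8 are pairwise coprime; by CRT there is a unique solution modulo M = 11 · 5 · 8 = 440.
Solve pairwise, accumulating the modulus:
  Start with x ≡ 4 (mod 11).
  Combine with x ≡ 0 (mod 5): since gcd(11, 5) = 1, we get a unique residue mod 55.
    Write x = 4 + 11·t and substitute into x ≡ 0 (mod 5): 11·t ≡ 0 − 4 = -4 (mod 5).
    Reduce coefficients mod 5: 1·t ≡ 1 (mod 5).
    So t ≡ 1 (mod 5).
    Then x = 4 + 11·1 = 15, valid modulo lcm(11, 5) = 55: x ≡ 15 (mod 55).
  Combine with x ≡ 7 (mod 8): since gcd(55, 8) = 1, we get a unique residue mod 440.
    Write x = 15 + 55·t and substitute into x ≡ 7 (mod 8): 55·t ≡ 7 − 15 = -8 (mod 8).
    Reduce coefficients mod 8: 7·t ≡ 0 (mod 8).
    The inverse of 7 mod 8 is 7 (since 7·7 = 49 = 6·8 + 1), so t ≡ 7·0 = 0 ≡ 0 (mod 8).
    Then x = 15 + 55·0 = 15, valid modulo lcm(55, 8) = 440: x ≡ 15 (mod 440).
Verify: 15 mod 11 = 4 ✓, 15 mod 5 = 0 ✓, 15 mod 8 = 7 ✓.

x ≡ 15 (mod 440).


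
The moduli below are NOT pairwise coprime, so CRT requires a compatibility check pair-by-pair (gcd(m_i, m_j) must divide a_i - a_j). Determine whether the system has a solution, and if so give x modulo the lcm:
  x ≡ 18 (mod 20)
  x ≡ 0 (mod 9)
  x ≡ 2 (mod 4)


Moduli 20, 9, 4 are not pairwise coprime, so CRT works modulo lcm(m_i) when all pairwise compatibility conditions hold.
Pairwise compatibility: gcd(m_i, m_j) must divide a_i - a_j for every pair.
Merge one congruence at a time:
  Start: x ≡ 18 (mod 20).
  Combine with x ≡ 0 (mod 9): gcd(20, 9) = 1; 0 - 18 = -18, which IS divisible by 1, so compatible.
    Write x = 18 + 20·t and substitute into x ≡ 0 (mod 9): 20·t ≡ 0 − 18 = -18 (mod 9).
    Reduce coefficients mod 9: 2·t ≡ 0 (mod 9).
    The inverse of 2 mod 9 is 5 (since 2·5 = 10 = 1·9 + 1), so t ≡ 5·0 = 0 ≡ 0 (mod 9).
    Then x = 18 + 20·0 = 18, valid modulo lcm(20, 9) = 180: x ≡ 18 (mod 180).
  Combine with x ≡ 2 (mod 4): gcd(180, 4) = 4; 2 - 18 = -16, which IS divisible by 4, so compatible.
    Write x = 18 + 180·t and substitute into x ≡ 2 (mod 4): 180·t ≡ 2 − 18 = -16 (mod 4).
    Divide the congruence (and modulus) by g = 4: 45·t ≡ -4 (mod 1).
    Modulo 1 every t works; take t = 0.
    Then x = 18 + 180·0 = 18, valid modulo lcm(180, 4) = 180: x ≡ 18 (mod 180).
Verify: 18 mod 20 = 18, 18 mod 9 = 0, 18 mod 4 = 2.

x ≡ 18 (mod 180).


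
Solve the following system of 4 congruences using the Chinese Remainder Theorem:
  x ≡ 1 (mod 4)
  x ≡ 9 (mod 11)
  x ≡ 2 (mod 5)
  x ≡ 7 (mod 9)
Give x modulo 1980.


Product of moduli M = 4 · 11 · 5 · 9 = 1980.
Merge one congruence at a time:
  Start: x ≡ 1 (mod 4).
  Combine with x ≡ 9 (mod 11); new modulus lcm = 44.
    Write x = 1 + 4·t and substitute into x ≡ 9 (mod 11): 4·t ≡ 9 − 1 = 8 (mod 11).
    The inverse of 4 mod 11 is 3 (since 4·3 = 12 = 1·11 + 1), so t ≡ 3·8 = 24 ≡ 2 (mod 11).
    Then x = 1 + 4·2 = 9, valid modulo lcm(4, 11) = 44: x ≡ 9 (mod 44).
  Combine with x ≡ 2 (mod 5); new modulus lcm = 220.
    Write x = 9 + 44·t and substitute into x ≡ 2 (mod 5): 44·t ≡ 2 − 9 = -7 (mod 5).
    Reduce coefficients mod 5: 4·t ≡ 3 (mod 5).
    The inverse of 4 mod 5 is 4 (since 4·4 = 16 = 3·5 + 1), so t ≡ 4·3 = 12 ≡ 2 (mod 5).
    Then x = 9 + 44·2 = 97, valid modulo lcm(44, 5) = 220: x ≡ 97 (mod 220).
  Combine with x ≡ 7 (mod 9); new modulus lcm = 1980.
    Write x = 97 + 220·t and substitute into x ≡ 7 (mod 9): 220·t ≡ 7 − 97 = -90 (mod 9).
    Reduce coefficients mod 9: 4·t ≡ 0 (mod 9).
    The inverse of 4 mod 9 is 7 (since 4·7 = 28 = 3·9 + 1), so t ≡ 7·0 = 0 ≡ 0 (mod 9).
    Then x = 97 + 220·0 = 97, valid modulo lcm(220, 9) = 1980: x ≡ 97 (mod 1980).
Verify against each original: 97 mod 4 = 1, 97 mod 11 = 9, 97 mod 5 = 2, 97 mod 9 = 7.

x ≡ 97 (mod 1980).


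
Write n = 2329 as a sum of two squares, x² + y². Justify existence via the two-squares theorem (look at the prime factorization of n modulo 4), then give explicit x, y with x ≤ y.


Step 1: Factor n = 2329 = 17 · 137.
Step 2: Check the mod-4 condition on each prime factor: 17 ≡ 1 (mod 4), exponent 1; 137 ≡ 1 (mod 4), exponent 1.
All primes ≡ 3 (mod 4) appear to even exponent (or don't appear), so by the two-squares theorem n IS expressible as a sum of two squares.
Step 3: Build a representation. Here n = 17 · 137 is a product of primes ≡ 1 (mod 4). Each prime p ≡ 1 (mod 4) is itself a sum of two squares; find a² by testing p − a² for a perfect square:
  17: 17 − 1² = 16 = 4² ⇒ 17 = 1² + 4².
  137: 137 − 1² = 136, 137 − 2² = 133, 137 − 3² = 128, 137 − 4² = 121 = 11² ⇒ 137 = 4² + 11².
  Combine using the Brahmagupta–Fibonacci identity (a² + b²)(c² + d²) = (ac − bd)² + (ad + bc)² = (ac + bd)² + (ad − bc)²:
  17 · 137 = 2329: from (1² + 4²)(4² + 11²), take (1·4 − 4·11, 1·11 + 4·4) = (4 − 44, 11 + 16) = (-40, 27); dropping signs (only squares matter) gives (40, 27); check 40² + 27² = 1600 + 729 = 2329 ✓.
Step 4: Order so x ≤ y and verify: 27² + 40² = 729 + 1600 = 2329 = n. ✓

n = 2329 = 27² + 40² (one valid representation with x ≤ y).


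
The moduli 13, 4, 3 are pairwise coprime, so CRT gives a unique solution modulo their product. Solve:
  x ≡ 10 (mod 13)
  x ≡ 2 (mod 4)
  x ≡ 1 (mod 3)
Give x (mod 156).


Moduli 13, 4, 3 are pairwise coprime; by CRT there is a unique solution modulo M = 13 · 4 · 3 = 156.
Solve pairwise, accumulating the modulus:
  Start with x ≡ 10 (mod 13).
  Combine with x ≡ 2 (mod 4): since gcd(13, 4) = 1, we get a unique residue mod 52.
    Write x = 10 + 13·t and substitute into x ≡ 2 (mod 4): 13·t ≡ 2 − 10 = -8 (mod 4).
    Reduce coefficients mod 4: 1·t ≡ 0 (mod 4).
    So t ≡ 0 (mod 4).
    Then x = 10 + 13·0 = 10, valid modulo lcm(13, 4) = 52: x ≡ 10 (mod 52).
  Combine with x ≡ 1 (mod 3): since gcd(52, 3) = 1, we get a unique residue mod 156.
    Write x = 10 + 52·t and substitute into x ≡ 1 (mod 3): 52·t ≡ 1 − 10 = -9 (mod 3).
    Reduce coefficients mod 3: 1·t ≡ 0 (mod 3).
    So t ≡ 0 (mod 3).
    Then x = 10 + 52·0 = 10, valid modulo lcm(52, 3) = 156: x ≡ 10 (mod 156).
Verify: 10 mod 13 = 10 ✓, 10 mod 4 = 2 ✓, 10 mod 3 = 1 ✓.

x ≡ 10 (mod 156).


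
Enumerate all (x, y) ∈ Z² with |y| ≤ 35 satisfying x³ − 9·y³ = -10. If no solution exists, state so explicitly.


The equation is x³ - 9y³ = -10. For fixed y, x³ = 9·y³ − 10, so a solution requires the RHS to be a perfect cube.
Strategy: iterate y from -35 to 35, compute RHS = 9·y³ − 10, and check whether it is a (positive or negative) perfect cube.
Check small values of y:
  y = 0: RHS = -10 is not a perfect cube.
  y = 1: RHS = -1 = (-1)³ ⇒ x = -1 works.
  y = -1: RHS = -19 is not a perfect cube.
  y = 2: RHS = 62 is not a perfect cube.
  y = -2: RHS = -82 is not a perfect cube.
  y = 3: RHS = 233 is not a perfect cube.
  y = -3: RHS = -253 is not a perfect cube.
Continuing the search up to |y| = 35 finds no further solutions beyond those listed.
Collected solutions: (-1, 1).

Solutions (with |y| ≤ 35): (-1, 1).


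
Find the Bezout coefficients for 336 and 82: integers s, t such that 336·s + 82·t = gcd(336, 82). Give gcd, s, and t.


Euclidean algorithm on (336, 82) — divide until remainder is 0:
  336 = 4 · 82 + 8
  82 = 10 · 8 + 2
  8 = 4 · 2 + 0
gcd(336, 82) = 2.
Track Bezout coefficients alongside the remainders: start with r₀ = 336 = a·1 + b·0 (s = 1, t = 0) and r₁ = 82 = a·0 + b·1 (s = 0, t = 1); each new remainder r_{k+1} = r_{k-1} − q_k·r_k inherits s_{k+1} = s_{k-1} − q_k·s_k, t_{k+1} = t_{k-1} − q_k·t_k, so r_k = a·s_k + b·t_k at every step:
  q = 4: r = 8, s = 1 − 4·0 = 1, t = 0 − 4·1 = -4  (check: 336·1 + 82·(-4) = 8)
  q = 10: r = 2, s = 0 − 10·1 = -10, t = 1 − 10·(-4) = 41  (check: 336·(-10) + 82·41 = 2)
The row with r = 2 (the gcd) gives the Bezout coefficients s = -10, t = 41.
Result: 336 · (-10) + 82 · (41) = 2.

gcd(336, 82) = 2; s = -10, t = 41 (check: 336·(-10) + 82·41 = 2).


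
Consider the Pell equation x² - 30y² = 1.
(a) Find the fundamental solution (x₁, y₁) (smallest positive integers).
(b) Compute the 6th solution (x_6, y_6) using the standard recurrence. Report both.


Step 1: Find the fundamental solution (x₁, y₁) of x² - 30y² = 1.
  Expand √30 as a continued fraction. a₀ = ⌊√30⌋ = 5; iterate m_{k+1} = d_k·a_k − m_k, d_{k+1} = (30 − m_{k+1}²)/d_k, a_{k+1} = ⌊(a₀ + m_{k+1})/d_{k+1}⌋ (starting m₀ = 0, d₀ = 1), with convergents p_k = a_k·p_{k-1} + p_{k-2}, q_k = a_k·q_{k-1} + q_{k-2} (p₋₁ = 1, q₋₁ = 0):
  k = 0: a₀ = 5; p₀/q₀ = 5/1; p₀² − 30·q₀² = 25 − 30 = -5.
  k = 1: m = 5, d = 5, a = ⌊(5 + 5)/5⌋ = 2; p/q = (2·5 + 1)/(2·1 + 0) = 11/2; p² − 30·q² = 121 − 120 = 1.
  The first convergent with p² − 30·q² = 1 gives the fundamental solution (x₁, y₁) = (11, 2).
Step 2: Apply the recurrence (x_{n+1}, y_{n+1}) = (x₁x_n + 30y₁y_n, x₁y_n + y₁x_n) repeatedly.
  From (x_1, y_1) = (11, 2): x_2 = 11·11 + 30·2·2 = 241; y_2 = 11·2 + 2·11 = 44.
  From (x_2, y_2) = (241, 44): x_3 = 11·241 + 30·2·44 = 5291; y_3 = 11·44 + 2·241 = 966.
  From (x_3, y_3) = (5291, 966): x_4 = 11·5291 + 30·2·966 = 116161; y_4 = 11·966 + 2·5291 = 21208.
  From (x_4, y_4) = (116161, 21208): x_5 = 11·116161 + 30·2·21208 = 2550251; y_5 = 11·21208 + 2·116161 = 465610.
  From (x_5, y_5) = (2550251, 465610): x_6 = 11·2550251 + 30·2·465610 = 55989361; y_6 = 11·465610 + 2·2550251 = 10222212.
Step 3: Verify x_6² - 30·y_6² = 3134808545188321 - 3134808545188320 = 1 (should be 1). ✓

(x_1, y_1) = (11, 2); (x_6, y_6) = (55989361, 10222212).


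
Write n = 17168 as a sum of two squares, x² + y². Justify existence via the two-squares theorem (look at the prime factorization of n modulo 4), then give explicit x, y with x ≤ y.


Step 1: Factor n = 17168 = 2^4 · 29 · 37.
Step 2: Check the mod-4 condition on each prime factor: 2 = 2 (special); 29 ≡ 1 (mod 4), exponent 1; 37 ≡ 1 (mod 4), exponent 1.
All primes ≡ 3 (mod 4) appear to even exponent (or don't appear), so by the two-squares theorem n IS expressible as a sum of two squares.
Step 3: Build a representation. Group n = k² · m with k = 4 and m = 29 · 37 = 1073 (a product of primes ≡ 1 (mod 4)); a representation of m scales to one of n via (k·x)² + (k·y)² = k²(x² + y²). Each prime p ≡ 1 (mod 4) is itself a sum of two squares; find a² by testing p − a² for a perfect square:
  29: 29 − 1² = 28, 29 − 2² = 25 = 5² ⇒ 29 = 2² + 5².
  37: 37 − 1² = 36 = 6² ⇒ 37 = 1² + 6².
  Combine using the Brahmagupta–Fibonacci identity (a² + b²)(c² + d²) = (ac − bd)² + (ad + bc)² = (ac + bd)² + (ad − bc)²:
  29 · 37 = 1073: from (2² + 5²)(1² + 6²), take (2·1 − 5·6, 2·6 + 5·1) = (2 − 30, 12 + 5) = (-28, 17); dropping signs (only squares matter) gives (28, 17); check 28² + 17² = 784 + 289 = 1073 ✓.
  Scale by k = 4: (4·28, 4·17) = (112, 68).
Step 4: Order so x ≤ y and verify: 68² + 112² = 4624 + 12544 = 17168 = n. ✓

n = 17168 = 68² + 112² (one valid representation with x ≤ y).


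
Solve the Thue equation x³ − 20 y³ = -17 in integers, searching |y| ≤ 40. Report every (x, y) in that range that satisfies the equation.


The equation is x³ - 20y³ = -17. For fixed y, x³ = 20·y³ − 17, so a solution requires the RHS to be a perfect cube.
Strategy: iterate y from -40 to 40, compute RHS = 20·y³ − 17, and check whether it is a (positive or negative) perfect cube.
Check small values of y:
  y = 0: RHS = -17 is not a perfect cube.
  y = 1: RHS = 3 is not a perfect cube.
  y = -1: RHS = -37 is not a perfect cube.
  y = 2: RHS = 143 is not a perfect cube.
  y = -2: RHS = -177 is not a perfect cube.
  y = 3: RHS = 523 is not a perfect cube.
  y = -3: RHS = -557 is not a perfect cube.
Continuing the search up to |y| = 40 finds no solutions either.
No (x, y) in the scanned range satisfies the equation.

No integer solutions with |y| ≤ 40.


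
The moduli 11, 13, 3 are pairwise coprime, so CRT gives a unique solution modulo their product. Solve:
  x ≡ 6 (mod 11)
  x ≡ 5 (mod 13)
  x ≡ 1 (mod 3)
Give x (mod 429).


Moduli 11, 13, 3 are pairwise coprime; by CRT there is a unique solution modulo M = 11 · 13 · 3 = 429.
Solve pairwise, accumulating the modulus:
  Start with x ≡ 6 (mod 11).
  Combine with x ≡ 5 (mod 13): since gcd(11, 13) = 1, we get a unique residue mod 143.
    Write x = 6 + 11·t and substitute into x ≡ 5 (mod 13): 11·t ≡ 5 − 6 = -1 (mod 13).
    Reduce coefficients mod 13: 11·t ≡ 12 (mod 13).
    The inverse of 11 mod 13 is 6 (since 11·6 = 66 = 5·13 + 1), so t ≡ 6·12 = 72 ≡ 7 (mod 13).
    Then x = 6 + 11·7 = 83, valid modulo lcm(11, 13) = 143: x ≡ 83 (mod 143).
  Combine with x ≡ 1 (mod 3): since gcd(143, 3) = 1, we get a unique residue mod 429.
    Write x = 83 + 143·t and substitute into x ≡ 1 (mod 3): 143·t ≡ 1 − 83 = -82 (mod 3).
    Reduce coefficients mod 3: 2·t ≡ 2 (mod 3).
    The inverse of 2 mod 3 is 2 (since 2·2 = 4 = 1·3 + 1), so t ≡ 2·2 = 4 ≡ 1 (mod 3).
    Then x = 83 + 143·1 = 226, valid modulo lcm(143, 3) = 429: x ≡ 226 (mod 429).
Verify: 226 mod 11 = 6 ✓, 226 mod 13 = 5 ✓, 226 mod 3 = 1 ✓.

x ≡ 226 (mod 429).


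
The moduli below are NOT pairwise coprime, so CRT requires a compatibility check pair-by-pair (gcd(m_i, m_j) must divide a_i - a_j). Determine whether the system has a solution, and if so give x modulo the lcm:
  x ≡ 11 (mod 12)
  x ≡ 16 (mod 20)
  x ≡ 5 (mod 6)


Moduli 12, 20, 6 are not pairwise coprime, so CRT works modulo lcm(m_i) when all pairwise compatibility conditions hold.
Pairwise compatibility: gcd(m_i, m_j) must divide a_i - a_j for every pair.
Merge one congruence at a time:
  Start: x ≡ 11 (mod 12).
  Combine with x ≡ 16 (mod 20): gcd(12, 20) = 4, and 16 - 11 = 5 is NOT divisible by 4.
    ⇒ system is inconsistent (no integer solution).

No solution (the system is inconsistent).


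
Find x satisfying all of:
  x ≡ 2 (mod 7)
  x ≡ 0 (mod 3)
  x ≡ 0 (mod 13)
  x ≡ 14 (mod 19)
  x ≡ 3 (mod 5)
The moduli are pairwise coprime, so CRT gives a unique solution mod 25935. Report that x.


Product of moduli M = 7 · 3 · 13 · 19 · 5 = 25935.
Merge one congruence at a time:
  Start: x ≡ 2 (mod 7).
  Combine with x ≡ 0 (mod 3); new modulus lcm = 21.
    Write x = 2 + 7·t and substitute into x ≡ 0 (mod 3): 7·t ≡ 0 − 2 = -2 (mod 3).
    Reduce coefficients mod 3: 1·t ≡ 1 (mod 3).
    So t ≡ 1 (mod 3).
    Then x = 2 + 7·1 = 9, valid modulo lcm(7, 3) = 21: x ≡ 9 (mod 21).
  Combine with x ≡ 0 (mod 13); new modulus lcm = 273.
    Write x = 9 + 21·t and substitute into x ≡ 0 (mod 13): 21·t ≡ 0 − 9 = -9 (mod 13).
    Reduce coefficients mod 13: 8·t ≡ 4 (mod 13).
    The inverse of 8 mod 13 is 5 (since 8·5 = 40 = 3·13 + 1), so t ≡ 5·4 = 20 ≡ 7 (mod 13).
    Then x = 9 + 21·7 = 156, valid modulo lcm(21, 13) = 273: x ≡ 156 (mod 273).
  Combine with x ≡ 14 (mod 19); new modulus lcm = 5187.
    Write x = 156 + 273·t and substitute into x ≡ 14 (mod 19): 273·t ≡ 14 − 156 = -142 (mod 19).
    Reduce coefficients mod 19: 7·t ≡ 10 (mod 19).
    The inverse of 7 mod 19 is 11 (since 7·11 = 77 = 4·19 + 1), so t ≡ 11·10 = 110 ≡ 15 (mod 19).
    Then x = 156 + 273·15 = 4251, valid modulo lcm(273, 19) = 5187: x ≡ 4251 (mod 5187).
  Combine with x ≡ 3 (mod 5); new modulus lcm = 25935.
    Write x = 4251 + 5187·t and substitute into x ≡ 3 (mod 5): 5187·t ≡ 3 − 4251 = -4248 (mod 5).
    Reduce coefficients mod 5: 2·t ≡ 2 (mod 5).
    The inverse of 2 mod 5 is 3 (since 2·3 = 6 = 1·5 + 1), so t ≡ 3·2 = 6 ≡ 1 (mod 5).
    Then x = 4251 + 5187·1 = 9438, valid modulo lcm(5187, 5) = 25935: x ≡ 9438 (mod 25935).
Verify against each original: 9438 mod 7 = 2, 9438 mod 3 = 0, 9438 mod 13 = 0, 9438 mod 19 = 14, 9438 mod 5 = 3.

x ≡ 9438 (mod 25935).


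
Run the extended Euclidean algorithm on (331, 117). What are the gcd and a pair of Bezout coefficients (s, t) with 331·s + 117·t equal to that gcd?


Euclidean algorithm on (331, 117) — divide until remainder is 0:
  331 = 2 · 117 + 97
  117 = 1 · 97 + 20
  97 = 4 · 20 + 17
  20 = 1 · 17 + 3
  17 = 5 · 3 + 2
  3 = 1 · 2 + 1
  2 = 2 · 1 + 0
gcd(331, 117) = 1.
Track Bezout coefficients alongside the remainders: start with r₀ = 331 = a·1 + b·0 (s = 1, t = 0) and r₁ = 117 = a·0 + b·1 (s = 0, t = 1); each new remainder r_{k+1} = r_{k-1} − q_k·r_k inherits s_{k+1} = s_{k-1} − q_k·s_k, t_{k+1} = t_{k-1} − q_k·t_k, so r_k = a·s_k + b·t_k at every step:
  q = 2: r = 97, s = 1 − 2·0 = 1, t = 0 − 2·1 = -2  (check: 331·1 + 117·(-2) = 97)
  q = 1: r = 20, s = 0 − 1·1 = -1, t = 1 − 1·(-2) = 3  (check: 331·(-1) + 117·3 = 20)
  q = 4: r = 17, s = 1 − 4·(-1) = 5, t = -2 − 4·3 = -14  (check: 331·5 + 117·(-14) = 17)
  q = 1: r = 3, s = -1 − 1·5 = -6, t = 3 − 1·(-14) = 17  (check: 331·(-6) + 117·17 = 3)
  q = 5: r = 2, s = 5 − 5·(-6) = 35, t = -14 − 5·17 = -99  (check: 331·35 + 117·(-99) = 2)
  q = 1: r = 1, s = -6 − 1·35 = -41, t = 17 − 1·(-99) = 116  (check: 331·(-41) + 117·116 = 1)
The row with r = 1 (the gcd) gives the Bezout coefficients s = -41, t = 116.
Result: 331 · (-41) + 117 · (116) = 1.

gcd(331, 117) = 1; s = -41, t = 116 (check: 331·(-41) + 117·116 = 1).


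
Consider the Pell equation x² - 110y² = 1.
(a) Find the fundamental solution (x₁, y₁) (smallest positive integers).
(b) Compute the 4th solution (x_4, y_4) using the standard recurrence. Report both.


Step 1: Find the fundamental solution (x₁, y₁) of x² - 110y² = 1.
  Expand √110 as a continued fraction. a₀ = ⌊√110⌋ = 10; iterate m_{k+1} = d_k·a_k − m_k, d_{k+1} = (110 − m_{k+1}²)/d_k, a_{k+1} = ⌊(a₀ + m_{k+1})/d_{k+1}⌋ (starting m₀ = 0, d₀ = 1), with convergents p_k = a_k·p_{k-1} + p_{k-2}, q_k = a_k·q_{k-1} + q_{k-2} (p₋₁ = 1, q₋₁ = 0):
  k = 0: a₀ = 10; p₀/q₀ = 10/1; p₀² − 110·q₀² = 100 − 110 = -10.
  k = 1: m = 10, d = 10, a = ⌊(10 + 10)/10⌋ = 2; p/q = (2·10 + 1)/(2·1 + 0) = 21/2; p² − 110·q² = 441 − 440 = 1.
  The first convergent with p² − 110·q² = 1 gives the fundamental solution (x₁, y₁) = (21, 2).
Step 2: Apply the recurrence (x_{n+1}, y_{n+1}) = (x₁x_n + 110y₁y_n, x₁y_n + y₁x_n) repeatedly.
  From (x_1, y_1) = (21, 2): x_2 = 21·21 + 110·2·2 = 881; y_2 = 21·2 + 2·21 = 84.
  From (x_2, y_2) = (881, 84): x_3 = 21·881 + 110·2·84 = 36981; y_3 = 21·84 + 2·881 = 3526.
  From (x_3, y_3) = (36981, 3526): x_4 = 21·36981 + 110·2·3526 = 1552321; y_4 = 21·3526 + 2·36981 = 148008.
Step 3: Verify x_4² - 110·y_4² = 2409700487041 - 2409700487040 = 1 (should be 1). ✓

(x_1, y_1) = (21, 2); (x_4, y_4) = (1552321, 148008).


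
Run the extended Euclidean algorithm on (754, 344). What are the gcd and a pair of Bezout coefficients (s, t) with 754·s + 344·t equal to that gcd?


Euclidean algorithm on (754, 344) — divide until remainder is 0:
  754 = 2 · 344 + 66
  344 = 5 · 66 + 14
  66 = 4 · 14 + 10
  14 = 1 · 10 + 4
  10 = 2 · 4 + 2
  4 = 2 · 2 + 0
gcd(754, 344) = 2.
Track Bezout coefficients alongside the remainders: start with r₀ = 754 = a·1 + b·0 (s = 1, t = 0) and r₁ = 344 = a·0 + b·1 (s = 0, t = 1); each new remainder r_{k+1} = r_{k-1} − q_k·r_k inherits s_{k+1} = s_{k-1} − q_k·s_k, t_{k+1} = t_{k-1} − q_k·t_k, so r_k = a·s_k + b·t_k at every step:
  q = 2: r = 66, s = 1 − 2·0 = 1, t = 0 − 2·1 = -2  (check: 754·1 + 344·(-2) = 66)
  q = 5: r = 14, s = 0 − 5·1 = -5, t = 1 − 5·(-2) = 11  (check: 754·(-5) + 344·11 = 14)
  q = 4: r = 10, s = 1 − 4·(-5) = 21, t = -2 − 4·11 = -46  (check: 754·21 + 344·(-46) = 10)
  q = 1: r = 4, s = -5 − 1·21 = -26, t = 11 − 1·(-46) = 57  (check: 754·(-26) + 344·57 = 4)
  q = 2: r = 2, s = 21 − 2·(-26) = 73, t = -46 − 2·57 = -160  (check: 754·73 + 344·(-160) = 2)
The row with r = 2 (the gcd) gives the Bezout coefficients s = 73, t = -160.
Result: 754 · (73) + 344 · (-160) = 2.

gcd(754, 344) = 2; s = 73, t = -160 (check: 754·73 + 344·(-160) = 2).


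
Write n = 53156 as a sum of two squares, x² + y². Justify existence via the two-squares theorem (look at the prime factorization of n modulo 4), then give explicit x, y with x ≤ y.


Step 1: Factor n = 53156 = 2^2 · 97 · 137.
Step 2: Check the mod-4 condition on each prime factor: 2 = 2 (special); 97 ≡ 1 (mod 4), exponent 1; 137 ≡ 1 (mod 4), exponent 1.
All primes ≡ 3 (mod 4) appear to even exponent (or don't appear), so by the two-squares theorem n IS expressible as a sum of two squares.
Step 3: Build a representation. Group n = k² · m with k = 2 and m = 97 · 137 = 13289 (a product of primes ≡ 1 (mod 4)); a representation of m scales to one of n via (k·x)² + (k·y)² = k²(x² + y²). Each prime p ≡ 1 (mod 4) is itself a sum of two squares; find a² by testing p − a² for a perfect square:
  97: 97 − 1² = 96, 97 − 2² = 93, 97 − 3² = 88, 97 − 4² = 81 = 9² ⇒ 97 = 4² + 9².
  137: 137 − 1² = 136, 137 − 2² = 133, 137 − 3² = 128, 137 − 4² = 121 = 11² ⇒ 137 = 4² + 11².
  Combine using the Brahmagupta–Fibonacci identity (a² + b²)(c² + d²) = (ac − bd)² + (ad + bc)² = (ac + bd)² + (ad − bc)²:
  97 · 137 = 13289: from (4² + 9²)(4² + 11²), take (4·4 − 9·11, 4·11 + 9·4) = (16 − 99, 44 + 36) = (-83, 80); dropping signs (only squares matter) gives (83, 80); check 83² + 80² = 6889 + 6400 = 13289 ✓.
  Scale by k = 2: (2·83, 2·80) = (166, 160).
Step 4: Order so x ≤ y and verify: 160² + 166² = 25600 + 27556 = 53156 = n. ✓

n = 53156 = 160² + 166² (one valid representation with x ≤ y).


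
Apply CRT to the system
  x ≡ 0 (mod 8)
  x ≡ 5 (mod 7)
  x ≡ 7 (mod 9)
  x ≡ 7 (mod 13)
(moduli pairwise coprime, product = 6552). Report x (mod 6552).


Product of moduli M = 8 · 7 · 9 · 13 = 6552.
Merge one congruence at a time:
  Start: x ≡ 0 (mod 8).
  Combine with x ≡ 5 (mod 7); new modulus lcm = 56.
    Write x = 0 + 8·t and substitute into x ≡ 5 (mod 7): 8·t ≡ 5 − 0 = 5 (mod 7).
    Reduce coefficients mod 7: 1·t ≡ 5 (mod 7).
    So t ≡ 5 (mod 7).
    Then x = 0 + 8·5 = 40, valid modulo lcm(8, 7) = 56: x ≡ 40 (mod 56).
  Combine with x ≡ 7 (mod 9); new modulus lcm = 504.
    Write x = 40 + 56·t and substitute into x ≡ 7 (mod 9): 56·t ≡ 7 − 40 = -33 (mod 9).
    Reduce coefficients mod 9: 2·t ≡ 3 (mod 9).
    The inverse of 2 mod 9 is 5 (since 2·5 = 10 = 1·9 + 1), so t ≡ 5·3 = 15 ≡ 6 (mod 9).
    Then x = 40 + 56·6 = 376, valid modulo lcm(56, 9) = 504: x ≡ 376 (mod 504).
  Combine with x ≡ 7 (mod 13); new modulus lcm = 6552.
    Write x = 376 + 504·t and substitute into x ≡ 7 (mod 13): 504·t ≡ 7 − 376 = -369 (mod 13).
    Reduce coefficients mod 13: 10·t ≡ 8 (mod 13).
    The inverse of 10 mod 13 is 4 (since 10·4 = 40 = 3·13 + 1), so t ≡ 4·8 = 32 ≡ 6 (mod 13).
    Then x = 376 + 504·6 = 3400, valid modulo lcm(504, 13) = 6552: x ≡ 3400 (mod 6552).
Verify against each original: 3400 mod 8 = 0, 3400 mod 7 = 5, 3400 mod 9 = 7, 3400 mod 13 = 7.

x ≡ 3400 (mod 6552).


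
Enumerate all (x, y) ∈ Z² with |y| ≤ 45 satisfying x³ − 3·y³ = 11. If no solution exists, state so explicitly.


The equation is x³ - 3y³ = 11. For fixed y, x³ = 3·y³ + 11, so a solution requires the RHS to be a perfect cube.
Strategy: iterate y from -45 to 45, compute RHS = 3·y³ + 11, and check whether it is a (positive or negative) perfect cube.
Check small values of y:
  y = 0: RHS = 11 is not a perfect cube.
  y = 1: RHS = 14 is not a perfect cube.
  y = -1: RHS = 8 = (2)³ ⇒ x = 2 works.
  y = 2: RHS = 35 is not a perfect cube.
  y = -2: RHS = -13 is not a perfect cube.
  y = 3: RHS = 92 is not a perfect cube.
  y = -3: RHS = -70 is not a perfect cube.
Continuing the search up to |y| = 45 finds no further solutions beyond those listed.
Collected solutions: (2, -1).

Solutions (with |y| ≤ 45): (2, -1).


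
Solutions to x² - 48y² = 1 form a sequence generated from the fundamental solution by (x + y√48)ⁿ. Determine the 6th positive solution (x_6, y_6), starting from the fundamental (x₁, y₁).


Step 1: Find the fundamental solution (x₁, y₁) of x² - 48y² = 1.
  Expand √48 as a continued fraction. a₀ = ⌊√48⌋ = 6; iterate m_{k+1} = d_k·a_k − m_k, d_{k+1} = (48 − m_{k+1}²)/d_k, a_{k+1} = ⌊(a₀ + m_{k+1})/d_{k+1}⌋ (starting m₀ = 0, d₀ = 1), with convergents p_k = a_k·p_{k-1} + p_{k-2}, q_k = a_k·q_{k-1} + q_{k-2} (p₋₁ = 1, q₋₁ = 0):
  k = 0: a₀ = 6; p₀/q₀ = 6/1; p₀² − 48·q₀² = 36 − 48 = -12.
  k = 1: m = 6, d = 12, a = ⌊(6 + 6)/12⌋ = 1; p/q = (1·6 + 1)/(1·1 + 0) = 7/1; p² − 48·q² = 49 − 48 = 1.
  The first convergent with p² − 48·q² = 1 gives the fundamental solution (x₁, y₁) = (7, 1).
Step 2: Apply the recurrence (x_{n+1}, y_{n+1}) = (x₁x_n + 48y₁y_n, x₁y_n + y₁x_n) repeatedly.
  From (x_1, y_1) = (7, 1): x_2 = 7·7 + 48·1·1 = 97; y_2 = 7·1 + 1·7 = 14.
  From (x_2, y_2) = (97, 14): x_3 = 7·97 + 48·1·14 = 1351; y_3 = 7·14 + 1·97 = 195.
  From (x_3, y_3) = (1351, 195): x_4 = 7·1351 + 48·1·195 = 18817; y_4 = 7·195 + 1·1351 = 2716.
  From (x_4, y_4) = (18817, 2716): x_5 = 7·18817 + 48·1·2716 = 262087; y_5 = 7·2716 + 1·18817 = 37829.
  From (x_5, y_5) = (262087, 37829): x_6 = 7·262087 + 48·1·37829 = 3650401; y_6 = 7·37829 + 1·262087 = 526890.
Step 3: Verify x_6² - 48·y_6² = 13325427460801 - 13325427460800 = 1 (should be 1). ✓

(x_1, y_1) = (7, 1); (x_6, y_6) = (3650401, 526890).
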